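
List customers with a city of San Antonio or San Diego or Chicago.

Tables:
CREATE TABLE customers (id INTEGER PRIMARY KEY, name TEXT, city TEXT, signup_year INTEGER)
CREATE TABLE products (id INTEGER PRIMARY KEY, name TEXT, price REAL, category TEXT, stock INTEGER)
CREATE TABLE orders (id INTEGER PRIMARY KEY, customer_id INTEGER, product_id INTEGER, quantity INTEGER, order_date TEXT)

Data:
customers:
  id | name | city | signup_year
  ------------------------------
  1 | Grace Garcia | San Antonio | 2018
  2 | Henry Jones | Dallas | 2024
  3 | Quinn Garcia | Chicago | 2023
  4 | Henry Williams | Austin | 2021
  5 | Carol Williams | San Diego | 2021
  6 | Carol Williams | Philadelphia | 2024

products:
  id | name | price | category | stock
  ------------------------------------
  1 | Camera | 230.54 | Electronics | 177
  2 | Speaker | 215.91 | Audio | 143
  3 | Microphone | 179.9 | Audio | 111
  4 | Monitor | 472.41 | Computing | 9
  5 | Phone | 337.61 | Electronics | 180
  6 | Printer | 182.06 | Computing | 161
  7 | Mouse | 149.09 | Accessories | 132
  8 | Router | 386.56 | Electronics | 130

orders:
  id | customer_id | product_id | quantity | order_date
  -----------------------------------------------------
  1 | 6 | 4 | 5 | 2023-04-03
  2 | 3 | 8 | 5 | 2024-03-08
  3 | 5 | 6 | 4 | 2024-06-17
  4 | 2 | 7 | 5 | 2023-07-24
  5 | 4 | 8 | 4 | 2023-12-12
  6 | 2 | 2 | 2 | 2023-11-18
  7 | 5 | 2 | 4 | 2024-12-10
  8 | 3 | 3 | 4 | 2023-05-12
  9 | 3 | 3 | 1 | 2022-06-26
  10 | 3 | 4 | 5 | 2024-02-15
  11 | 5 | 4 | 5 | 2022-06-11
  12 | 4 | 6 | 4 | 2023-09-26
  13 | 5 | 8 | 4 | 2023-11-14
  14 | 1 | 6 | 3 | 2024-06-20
SELECT name, city FROM customers WHERE city IN ('San Antonio', 'San Diego', 'Chicago')

Execution result:
name | city
Grace Garcia | San Antonio
Quinn Garcia | Chicago
Carol Williams | San Diego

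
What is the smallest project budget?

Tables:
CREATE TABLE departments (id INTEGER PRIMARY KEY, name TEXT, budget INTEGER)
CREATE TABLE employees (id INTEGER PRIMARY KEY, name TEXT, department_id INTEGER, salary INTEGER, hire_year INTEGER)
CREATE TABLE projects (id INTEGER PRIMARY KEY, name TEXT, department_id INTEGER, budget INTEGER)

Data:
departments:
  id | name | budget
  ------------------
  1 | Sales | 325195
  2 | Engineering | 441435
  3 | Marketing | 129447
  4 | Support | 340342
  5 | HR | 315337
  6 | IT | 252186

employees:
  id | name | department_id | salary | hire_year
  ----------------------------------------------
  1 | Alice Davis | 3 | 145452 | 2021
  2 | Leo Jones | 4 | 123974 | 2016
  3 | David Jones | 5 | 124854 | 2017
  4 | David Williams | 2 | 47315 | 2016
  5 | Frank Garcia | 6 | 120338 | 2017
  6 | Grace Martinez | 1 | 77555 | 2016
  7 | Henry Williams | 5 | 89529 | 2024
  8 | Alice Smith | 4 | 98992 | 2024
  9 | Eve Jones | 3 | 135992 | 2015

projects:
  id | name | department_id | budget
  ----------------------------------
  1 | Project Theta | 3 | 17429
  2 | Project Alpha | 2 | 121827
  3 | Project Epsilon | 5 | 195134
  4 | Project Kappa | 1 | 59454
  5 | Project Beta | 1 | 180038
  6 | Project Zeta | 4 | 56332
SELECT MIN(budget) FROM projects

Execution result:
17429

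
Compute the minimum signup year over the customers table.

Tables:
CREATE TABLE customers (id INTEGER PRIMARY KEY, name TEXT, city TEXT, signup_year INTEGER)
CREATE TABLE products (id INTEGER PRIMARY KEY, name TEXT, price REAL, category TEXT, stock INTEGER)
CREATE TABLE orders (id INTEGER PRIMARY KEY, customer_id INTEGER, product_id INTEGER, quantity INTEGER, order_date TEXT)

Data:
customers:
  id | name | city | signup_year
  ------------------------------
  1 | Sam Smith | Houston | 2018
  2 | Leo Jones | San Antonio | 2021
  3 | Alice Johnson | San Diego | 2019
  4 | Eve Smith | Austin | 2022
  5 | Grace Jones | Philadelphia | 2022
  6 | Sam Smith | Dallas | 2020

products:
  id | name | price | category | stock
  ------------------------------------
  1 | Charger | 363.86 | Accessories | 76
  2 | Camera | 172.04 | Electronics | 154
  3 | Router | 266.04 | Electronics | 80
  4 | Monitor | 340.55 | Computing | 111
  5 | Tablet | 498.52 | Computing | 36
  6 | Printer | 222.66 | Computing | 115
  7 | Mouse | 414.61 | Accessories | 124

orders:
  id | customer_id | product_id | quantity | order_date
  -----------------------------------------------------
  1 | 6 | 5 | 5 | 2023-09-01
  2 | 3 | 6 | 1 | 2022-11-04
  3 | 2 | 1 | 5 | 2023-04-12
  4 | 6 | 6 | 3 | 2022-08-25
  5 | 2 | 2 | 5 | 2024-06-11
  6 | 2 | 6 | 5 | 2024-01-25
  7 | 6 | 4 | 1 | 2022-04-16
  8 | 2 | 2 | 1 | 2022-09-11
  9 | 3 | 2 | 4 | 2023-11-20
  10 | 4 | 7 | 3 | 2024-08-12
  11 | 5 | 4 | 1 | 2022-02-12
SELECT MIN(signup_year) FROM customers

Execution result:
2018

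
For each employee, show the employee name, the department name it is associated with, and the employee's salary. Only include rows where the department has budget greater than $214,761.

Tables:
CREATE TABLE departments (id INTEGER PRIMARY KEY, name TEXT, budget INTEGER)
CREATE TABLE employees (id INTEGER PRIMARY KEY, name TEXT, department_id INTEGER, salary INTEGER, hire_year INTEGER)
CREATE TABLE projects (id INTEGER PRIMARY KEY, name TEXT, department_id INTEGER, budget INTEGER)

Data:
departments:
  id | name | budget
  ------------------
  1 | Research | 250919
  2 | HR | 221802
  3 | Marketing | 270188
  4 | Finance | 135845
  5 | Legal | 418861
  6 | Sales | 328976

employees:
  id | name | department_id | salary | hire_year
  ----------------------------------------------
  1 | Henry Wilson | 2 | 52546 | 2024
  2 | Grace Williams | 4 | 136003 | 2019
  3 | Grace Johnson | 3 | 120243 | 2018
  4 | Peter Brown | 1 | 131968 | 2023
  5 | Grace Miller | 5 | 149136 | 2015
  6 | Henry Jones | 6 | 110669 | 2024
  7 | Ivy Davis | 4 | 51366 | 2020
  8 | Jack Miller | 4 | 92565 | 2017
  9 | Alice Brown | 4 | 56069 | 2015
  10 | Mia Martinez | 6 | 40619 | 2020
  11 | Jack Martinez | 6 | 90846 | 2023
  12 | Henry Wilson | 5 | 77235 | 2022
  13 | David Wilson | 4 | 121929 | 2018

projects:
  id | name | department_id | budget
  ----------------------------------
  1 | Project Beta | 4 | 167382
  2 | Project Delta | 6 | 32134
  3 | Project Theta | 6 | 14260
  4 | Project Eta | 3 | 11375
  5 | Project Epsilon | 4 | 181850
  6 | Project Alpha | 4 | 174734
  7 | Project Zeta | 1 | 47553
SELECT c.name, p.name AS department, c.salary FROM employees c JOIN departments p ON c.department_id = p.id WHERE p.budget > 214761

Execution result:
name | department | salary
Henry Wilson | HR | 52546
Grace Johnson | Marketing | 120243
Peter Brown | Research | 131968
Grace Miller | Legal | 149136
Henry Jones | Sales | 110669
Mia Martinez | Sales | 40619
Jack Martinez | Sales | 90846
Henry Wilson | Legal | 77235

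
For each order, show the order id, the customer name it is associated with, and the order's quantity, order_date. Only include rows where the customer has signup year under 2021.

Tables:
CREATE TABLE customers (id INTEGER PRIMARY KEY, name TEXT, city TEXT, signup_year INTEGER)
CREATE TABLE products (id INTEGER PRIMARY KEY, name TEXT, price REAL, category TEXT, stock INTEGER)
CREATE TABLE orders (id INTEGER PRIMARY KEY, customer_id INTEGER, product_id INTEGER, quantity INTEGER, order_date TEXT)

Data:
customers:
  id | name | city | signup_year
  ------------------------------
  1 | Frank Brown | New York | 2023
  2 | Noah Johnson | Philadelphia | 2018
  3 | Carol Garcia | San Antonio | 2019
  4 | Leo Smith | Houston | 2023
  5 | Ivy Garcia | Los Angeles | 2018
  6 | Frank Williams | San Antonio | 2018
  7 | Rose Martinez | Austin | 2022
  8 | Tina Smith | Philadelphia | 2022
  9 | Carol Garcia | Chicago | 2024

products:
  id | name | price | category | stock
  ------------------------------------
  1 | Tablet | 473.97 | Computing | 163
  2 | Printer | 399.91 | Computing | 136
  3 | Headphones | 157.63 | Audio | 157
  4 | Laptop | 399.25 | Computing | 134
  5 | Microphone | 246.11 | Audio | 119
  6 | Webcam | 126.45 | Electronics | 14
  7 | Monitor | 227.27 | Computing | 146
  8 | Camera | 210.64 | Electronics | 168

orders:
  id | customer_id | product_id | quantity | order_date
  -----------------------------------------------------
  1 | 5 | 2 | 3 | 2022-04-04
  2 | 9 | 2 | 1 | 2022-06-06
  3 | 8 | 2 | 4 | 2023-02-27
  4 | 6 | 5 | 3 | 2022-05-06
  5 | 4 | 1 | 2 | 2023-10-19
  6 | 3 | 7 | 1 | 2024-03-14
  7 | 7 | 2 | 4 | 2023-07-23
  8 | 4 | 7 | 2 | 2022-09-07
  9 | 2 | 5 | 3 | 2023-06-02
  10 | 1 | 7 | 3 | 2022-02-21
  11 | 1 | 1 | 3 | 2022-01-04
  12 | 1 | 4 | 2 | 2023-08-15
SELECT c.id, p.name AS customer, c.quantity, c.order_date FROM orders c JOIN customers p ON c.customer_id = p.id WHERE p.signup_year < 2021

Execution result:
id | customer | quantity | order_date
1 | Ivy Garcia | 3 | 2022-04-04
4 | Frank Williams | 3 | 2022-05-06
6 | Carol Garcia | 1 | 2024-03-14
9 | Noah Johnson | 3 | 2023-06-02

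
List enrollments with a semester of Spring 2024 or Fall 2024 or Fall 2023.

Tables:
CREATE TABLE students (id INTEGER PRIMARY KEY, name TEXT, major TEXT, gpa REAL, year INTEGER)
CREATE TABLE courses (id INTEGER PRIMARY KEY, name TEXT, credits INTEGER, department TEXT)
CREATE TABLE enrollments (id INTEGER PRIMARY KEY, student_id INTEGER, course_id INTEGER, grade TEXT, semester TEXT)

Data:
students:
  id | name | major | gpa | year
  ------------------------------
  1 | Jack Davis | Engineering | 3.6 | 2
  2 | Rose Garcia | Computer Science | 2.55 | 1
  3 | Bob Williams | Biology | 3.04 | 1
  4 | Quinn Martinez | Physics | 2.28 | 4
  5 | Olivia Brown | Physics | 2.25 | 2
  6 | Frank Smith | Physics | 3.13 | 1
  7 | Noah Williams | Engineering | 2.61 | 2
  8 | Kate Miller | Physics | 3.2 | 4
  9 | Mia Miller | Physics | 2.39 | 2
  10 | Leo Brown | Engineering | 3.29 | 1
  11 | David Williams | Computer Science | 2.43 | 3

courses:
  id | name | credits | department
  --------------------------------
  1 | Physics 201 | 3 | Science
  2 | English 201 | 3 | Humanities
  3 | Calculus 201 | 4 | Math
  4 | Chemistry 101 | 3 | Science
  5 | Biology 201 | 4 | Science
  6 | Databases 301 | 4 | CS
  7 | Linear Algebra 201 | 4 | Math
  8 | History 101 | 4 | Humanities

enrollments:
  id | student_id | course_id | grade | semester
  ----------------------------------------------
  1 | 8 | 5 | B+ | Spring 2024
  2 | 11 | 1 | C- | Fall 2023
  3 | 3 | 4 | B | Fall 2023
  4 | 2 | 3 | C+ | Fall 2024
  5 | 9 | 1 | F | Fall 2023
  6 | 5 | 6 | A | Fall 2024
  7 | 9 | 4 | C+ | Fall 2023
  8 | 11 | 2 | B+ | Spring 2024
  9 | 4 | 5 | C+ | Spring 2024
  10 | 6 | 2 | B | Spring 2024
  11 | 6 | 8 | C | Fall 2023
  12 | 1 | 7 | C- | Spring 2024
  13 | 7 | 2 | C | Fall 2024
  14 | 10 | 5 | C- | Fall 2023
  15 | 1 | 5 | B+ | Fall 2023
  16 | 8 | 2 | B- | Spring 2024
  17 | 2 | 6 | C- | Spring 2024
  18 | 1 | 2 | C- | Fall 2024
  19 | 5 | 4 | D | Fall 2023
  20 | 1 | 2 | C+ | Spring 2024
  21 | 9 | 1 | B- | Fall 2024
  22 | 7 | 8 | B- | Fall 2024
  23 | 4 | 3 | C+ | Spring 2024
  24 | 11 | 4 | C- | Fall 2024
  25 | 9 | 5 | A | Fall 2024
SELECT id, semester FROM enrollments WHERE semester IN ('Spring 2024', 'Fall 2024', 'Fall 2023')

Execution result:
id | semester
1 | Spring 2024
2 | Fall 2023
3 | Fall 2023
4 | Fall 2024
5 | Fall 2023
6 | Fall 2024
7 | Fall 2023
8 | Spring 2024
9 | Spring 2024
10 | Spring 2024
11 | Fall 2023
12 | Spring 2024
13 | Fall 2024
14 | Fall 2023
15 | Fall 2023
16 | Spring 2024
17 | Spring 2024
18 | Fall 2024
19 | Fall 2023
20 | Spring 2024
21 | Fall 2024
22 | Fall 2024
23 | Spring 2024
24 | Fall 2024
25 | Fall 2024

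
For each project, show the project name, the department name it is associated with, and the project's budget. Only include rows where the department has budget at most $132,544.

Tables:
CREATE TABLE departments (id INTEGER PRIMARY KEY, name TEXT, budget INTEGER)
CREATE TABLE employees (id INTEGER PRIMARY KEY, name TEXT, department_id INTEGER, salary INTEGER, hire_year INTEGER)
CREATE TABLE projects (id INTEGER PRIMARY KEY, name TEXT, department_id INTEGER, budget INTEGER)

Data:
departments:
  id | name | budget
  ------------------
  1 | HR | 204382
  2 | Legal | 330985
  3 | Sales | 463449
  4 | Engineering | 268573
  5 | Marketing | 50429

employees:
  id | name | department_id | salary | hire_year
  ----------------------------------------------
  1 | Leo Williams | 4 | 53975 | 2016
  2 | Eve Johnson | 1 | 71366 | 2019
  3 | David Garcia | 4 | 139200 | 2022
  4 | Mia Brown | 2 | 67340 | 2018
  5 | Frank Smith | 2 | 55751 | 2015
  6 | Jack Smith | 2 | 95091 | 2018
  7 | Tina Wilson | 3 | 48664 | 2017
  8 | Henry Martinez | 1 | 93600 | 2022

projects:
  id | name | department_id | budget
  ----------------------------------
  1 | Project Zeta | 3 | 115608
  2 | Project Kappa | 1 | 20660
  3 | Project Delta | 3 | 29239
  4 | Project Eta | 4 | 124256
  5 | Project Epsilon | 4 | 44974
SELECT c.name, p.name AS department, c.budget FROM projects c JOIN departments p ON c.department_id = p.id WHERE p.budget <= 132544

Execution result:
(no rows)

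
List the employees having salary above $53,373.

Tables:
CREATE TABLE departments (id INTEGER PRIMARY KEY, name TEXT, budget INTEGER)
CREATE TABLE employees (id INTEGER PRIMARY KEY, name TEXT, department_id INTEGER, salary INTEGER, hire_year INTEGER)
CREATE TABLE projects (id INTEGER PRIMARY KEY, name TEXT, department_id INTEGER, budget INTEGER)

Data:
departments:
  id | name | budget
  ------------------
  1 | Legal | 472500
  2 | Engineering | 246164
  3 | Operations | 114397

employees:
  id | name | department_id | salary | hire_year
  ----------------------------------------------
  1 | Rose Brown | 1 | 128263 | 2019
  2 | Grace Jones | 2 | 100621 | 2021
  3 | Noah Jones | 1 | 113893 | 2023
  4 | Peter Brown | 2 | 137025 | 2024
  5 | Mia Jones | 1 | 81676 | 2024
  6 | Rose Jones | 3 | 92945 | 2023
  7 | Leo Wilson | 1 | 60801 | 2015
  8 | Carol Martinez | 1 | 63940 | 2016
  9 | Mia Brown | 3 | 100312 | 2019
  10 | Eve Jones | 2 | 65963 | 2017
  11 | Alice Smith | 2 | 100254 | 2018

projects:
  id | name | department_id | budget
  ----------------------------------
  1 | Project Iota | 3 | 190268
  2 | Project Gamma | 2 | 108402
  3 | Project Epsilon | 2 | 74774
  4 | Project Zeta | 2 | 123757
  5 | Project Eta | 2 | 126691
SELECT name, salary FROM employees WHERE salary > 53373

Execution result:
name | salary
Rose Brown | 128263
Grace Jones | 100621
Noah Jones | 113893
Peter Brown | 137025
Mia Jones | 81676
Rose Jones | 92945
Leo Wilson | 60801
Carol Martinez | 63940
Mia Brown | 100312
Eve Jones | 65963
Alice Smith | 100254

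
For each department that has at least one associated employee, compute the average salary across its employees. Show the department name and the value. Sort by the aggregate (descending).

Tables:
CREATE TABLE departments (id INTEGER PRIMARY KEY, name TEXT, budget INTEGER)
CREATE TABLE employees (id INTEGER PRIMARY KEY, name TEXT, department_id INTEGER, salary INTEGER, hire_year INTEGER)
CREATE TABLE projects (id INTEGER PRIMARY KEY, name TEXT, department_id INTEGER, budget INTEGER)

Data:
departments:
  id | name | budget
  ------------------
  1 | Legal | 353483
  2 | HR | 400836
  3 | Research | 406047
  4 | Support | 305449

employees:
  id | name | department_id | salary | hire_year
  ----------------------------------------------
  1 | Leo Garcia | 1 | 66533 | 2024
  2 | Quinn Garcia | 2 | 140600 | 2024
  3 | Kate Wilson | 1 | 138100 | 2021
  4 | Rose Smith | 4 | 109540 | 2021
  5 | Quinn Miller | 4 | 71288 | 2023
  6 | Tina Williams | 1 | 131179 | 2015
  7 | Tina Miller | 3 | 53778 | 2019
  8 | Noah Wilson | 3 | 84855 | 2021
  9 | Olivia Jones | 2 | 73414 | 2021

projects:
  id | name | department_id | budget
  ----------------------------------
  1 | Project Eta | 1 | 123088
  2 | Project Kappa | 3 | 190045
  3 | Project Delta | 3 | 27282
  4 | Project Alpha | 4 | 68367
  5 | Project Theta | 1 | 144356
SELECT p.name, AVG(c.salary) AS avg_salary FROM employees c JOIN departments p ON c.department_id = p.id GROUP BY p.id, p.name ORDER BY avg_salary DESC

Execution result:
name | avg_salary
Legal | 111937.33
HR | 107007.00
Support | 90414.00
Research | 69316.50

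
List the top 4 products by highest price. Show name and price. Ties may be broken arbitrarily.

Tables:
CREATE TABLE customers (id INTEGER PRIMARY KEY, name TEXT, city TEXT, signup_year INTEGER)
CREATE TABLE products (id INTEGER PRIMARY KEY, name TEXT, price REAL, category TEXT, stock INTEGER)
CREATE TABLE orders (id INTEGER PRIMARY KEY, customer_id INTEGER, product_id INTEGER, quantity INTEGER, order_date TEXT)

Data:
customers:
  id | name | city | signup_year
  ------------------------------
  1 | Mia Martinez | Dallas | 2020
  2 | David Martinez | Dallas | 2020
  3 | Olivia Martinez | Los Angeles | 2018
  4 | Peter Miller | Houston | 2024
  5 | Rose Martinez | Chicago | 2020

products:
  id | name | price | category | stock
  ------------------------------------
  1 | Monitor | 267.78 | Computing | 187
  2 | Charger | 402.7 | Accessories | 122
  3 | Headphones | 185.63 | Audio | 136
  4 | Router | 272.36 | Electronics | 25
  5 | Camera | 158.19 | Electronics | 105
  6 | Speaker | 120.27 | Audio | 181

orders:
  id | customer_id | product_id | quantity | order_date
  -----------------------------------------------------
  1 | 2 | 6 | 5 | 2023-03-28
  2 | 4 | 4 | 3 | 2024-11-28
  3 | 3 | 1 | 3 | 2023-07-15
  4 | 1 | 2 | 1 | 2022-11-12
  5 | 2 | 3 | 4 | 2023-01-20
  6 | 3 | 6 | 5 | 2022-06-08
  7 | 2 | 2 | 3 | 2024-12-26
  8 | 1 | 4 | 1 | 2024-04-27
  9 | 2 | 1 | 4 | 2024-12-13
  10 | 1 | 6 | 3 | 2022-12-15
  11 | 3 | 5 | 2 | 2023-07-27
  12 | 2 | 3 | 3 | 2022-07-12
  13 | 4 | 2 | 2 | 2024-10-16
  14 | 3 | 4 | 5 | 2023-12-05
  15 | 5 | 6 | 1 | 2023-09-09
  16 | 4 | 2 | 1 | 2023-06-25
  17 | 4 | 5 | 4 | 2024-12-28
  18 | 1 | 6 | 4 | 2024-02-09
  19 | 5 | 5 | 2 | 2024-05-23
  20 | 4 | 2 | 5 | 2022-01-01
SELECT name, price FROM products ORDER BY price DESC LIMIT 4

Execution result:
name | price
Charger | 402.70
Router | 272.36
Monitor | 267.78
Headphones | 185.63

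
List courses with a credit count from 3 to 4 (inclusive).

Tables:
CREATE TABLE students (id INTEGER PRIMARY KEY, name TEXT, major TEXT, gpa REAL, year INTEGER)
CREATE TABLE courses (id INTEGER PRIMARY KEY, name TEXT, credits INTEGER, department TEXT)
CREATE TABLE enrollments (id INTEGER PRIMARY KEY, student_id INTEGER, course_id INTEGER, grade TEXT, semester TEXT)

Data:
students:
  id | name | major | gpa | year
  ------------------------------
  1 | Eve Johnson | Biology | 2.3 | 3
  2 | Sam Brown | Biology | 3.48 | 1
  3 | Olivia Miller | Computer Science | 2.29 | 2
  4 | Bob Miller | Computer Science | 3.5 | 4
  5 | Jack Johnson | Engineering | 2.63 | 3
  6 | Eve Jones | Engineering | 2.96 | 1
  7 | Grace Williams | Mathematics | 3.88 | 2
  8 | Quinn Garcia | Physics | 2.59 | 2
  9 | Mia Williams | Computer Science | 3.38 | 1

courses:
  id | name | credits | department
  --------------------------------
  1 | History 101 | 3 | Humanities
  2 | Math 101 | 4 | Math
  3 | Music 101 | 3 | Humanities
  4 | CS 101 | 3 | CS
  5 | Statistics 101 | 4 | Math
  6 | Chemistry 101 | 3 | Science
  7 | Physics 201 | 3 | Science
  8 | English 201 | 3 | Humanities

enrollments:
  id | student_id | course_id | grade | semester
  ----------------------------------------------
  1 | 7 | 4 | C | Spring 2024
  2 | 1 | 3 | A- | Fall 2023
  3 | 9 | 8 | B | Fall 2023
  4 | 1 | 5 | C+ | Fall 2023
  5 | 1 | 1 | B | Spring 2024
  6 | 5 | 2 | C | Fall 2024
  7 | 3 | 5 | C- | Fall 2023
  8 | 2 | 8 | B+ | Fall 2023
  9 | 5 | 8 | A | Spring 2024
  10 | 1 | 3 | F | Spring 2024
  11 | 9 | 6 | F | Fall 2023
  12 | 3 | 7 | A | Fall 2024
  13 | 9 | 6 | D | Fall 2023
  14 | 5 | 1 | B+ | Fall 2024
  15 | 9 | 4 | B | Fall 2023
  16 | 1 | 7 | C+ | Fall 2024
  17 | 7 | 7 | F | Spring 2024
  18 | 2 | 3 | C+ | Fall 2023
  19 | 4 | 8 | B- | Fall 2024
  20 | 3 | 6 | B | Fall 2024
SELECT name, credits FROM courses WHERE credits BETWEEN 3 AND 4

Execution result:
name | credits
History 101 | 3
Math 101 | 4
Music 101 | 3
CS 101 | 3
Statistics 101 | 4
Chemistry 101 | 3
Physics 201 | 3
English 201 | 3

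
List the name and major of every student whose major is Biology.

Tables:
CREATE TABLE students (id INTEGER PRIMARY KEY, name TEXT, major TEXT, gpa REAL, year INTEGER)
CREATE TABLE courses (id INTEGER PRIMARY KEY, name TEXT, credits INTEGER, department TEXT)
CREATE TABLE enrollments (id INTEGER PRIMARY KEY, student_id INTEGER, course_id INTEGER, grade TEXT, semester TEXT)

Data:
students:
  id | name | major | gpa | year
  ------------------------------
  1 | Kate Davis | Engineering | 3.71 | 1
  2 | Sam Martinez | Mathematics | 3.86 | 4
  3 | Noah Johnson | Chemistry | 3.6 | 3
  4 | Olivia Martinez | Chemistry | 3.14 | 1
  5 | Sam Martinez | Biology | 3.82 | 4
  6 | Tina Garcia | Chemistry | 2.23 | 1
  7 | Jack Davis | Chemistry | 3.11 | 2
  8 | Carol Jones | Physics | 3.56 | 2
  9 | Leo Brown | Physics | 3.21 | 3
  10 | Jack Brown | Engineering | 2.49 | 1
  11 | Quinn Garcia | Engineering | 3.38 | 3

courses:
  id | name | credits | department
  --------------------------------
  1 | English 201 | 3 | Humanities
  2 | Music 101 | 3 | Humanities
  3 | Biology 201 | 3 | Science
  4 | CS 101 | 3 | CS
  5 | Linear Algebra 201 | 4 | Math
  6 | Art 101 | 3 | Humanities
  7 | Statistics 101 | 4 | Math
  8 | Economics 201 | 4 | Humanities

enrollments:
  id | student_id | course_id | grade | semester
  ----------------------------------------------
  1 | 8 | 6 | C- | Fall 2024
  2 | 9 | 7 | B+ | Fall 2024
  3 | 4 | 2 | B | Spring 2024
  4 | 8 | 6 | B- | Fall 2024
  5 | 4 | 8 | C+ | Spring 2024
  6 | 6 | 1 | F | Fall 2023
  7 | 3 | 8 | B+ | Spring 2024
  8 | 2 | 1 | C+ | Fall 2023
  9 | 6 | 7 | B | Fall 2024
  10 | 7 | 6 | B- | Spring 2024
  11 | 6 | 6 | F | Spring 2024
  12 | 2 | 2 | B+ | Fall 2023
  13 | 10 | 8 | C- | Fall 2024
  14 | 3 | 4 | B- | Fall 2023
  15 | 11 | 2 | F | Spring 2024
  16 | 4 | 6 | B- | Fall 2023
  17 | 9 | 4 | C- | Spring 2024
SELECT name, major FROM students WHERE major = 'Biology'

Execution result:
name | major
Sam Martinez | Biology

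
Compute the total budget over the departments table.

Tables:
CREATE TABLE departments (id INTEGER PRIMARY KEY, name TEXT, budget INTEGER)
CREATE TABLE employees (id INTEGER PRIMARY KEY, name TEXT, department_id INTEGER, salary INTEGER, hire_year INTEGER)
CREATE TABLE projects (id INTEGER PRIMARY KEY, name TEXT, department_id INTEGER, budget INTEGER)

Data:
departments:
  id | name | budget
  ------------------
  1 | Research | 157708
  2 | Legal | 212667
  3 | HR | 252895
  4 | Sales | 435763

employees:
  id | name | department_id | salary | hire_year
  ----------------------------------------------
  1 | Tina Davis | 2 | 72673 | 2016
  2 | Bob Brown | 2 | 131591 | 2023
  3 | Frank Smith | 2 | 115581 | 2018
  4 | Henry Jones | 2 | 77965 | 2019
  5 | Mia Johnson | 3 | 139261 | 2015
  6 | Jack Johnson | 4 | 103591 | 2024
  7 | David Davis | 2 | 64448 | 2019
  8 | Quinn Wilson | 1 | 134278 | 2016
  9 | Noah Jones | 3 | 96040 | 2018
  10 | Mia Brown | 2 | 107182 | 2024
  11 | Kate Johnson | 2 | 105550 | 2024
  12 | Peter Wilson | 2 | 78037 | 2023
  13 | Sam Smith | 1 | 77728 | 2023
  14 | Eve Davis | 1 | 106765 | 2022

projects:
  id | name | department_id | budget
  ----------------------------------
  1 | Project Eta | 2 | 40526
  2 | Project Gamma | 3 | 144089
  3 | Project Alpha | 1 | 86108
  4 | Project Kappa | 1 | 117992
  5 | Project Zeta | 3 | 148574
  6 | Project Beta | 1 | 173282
SELECT SUM(budget) FROM departments

Execution result:
1059033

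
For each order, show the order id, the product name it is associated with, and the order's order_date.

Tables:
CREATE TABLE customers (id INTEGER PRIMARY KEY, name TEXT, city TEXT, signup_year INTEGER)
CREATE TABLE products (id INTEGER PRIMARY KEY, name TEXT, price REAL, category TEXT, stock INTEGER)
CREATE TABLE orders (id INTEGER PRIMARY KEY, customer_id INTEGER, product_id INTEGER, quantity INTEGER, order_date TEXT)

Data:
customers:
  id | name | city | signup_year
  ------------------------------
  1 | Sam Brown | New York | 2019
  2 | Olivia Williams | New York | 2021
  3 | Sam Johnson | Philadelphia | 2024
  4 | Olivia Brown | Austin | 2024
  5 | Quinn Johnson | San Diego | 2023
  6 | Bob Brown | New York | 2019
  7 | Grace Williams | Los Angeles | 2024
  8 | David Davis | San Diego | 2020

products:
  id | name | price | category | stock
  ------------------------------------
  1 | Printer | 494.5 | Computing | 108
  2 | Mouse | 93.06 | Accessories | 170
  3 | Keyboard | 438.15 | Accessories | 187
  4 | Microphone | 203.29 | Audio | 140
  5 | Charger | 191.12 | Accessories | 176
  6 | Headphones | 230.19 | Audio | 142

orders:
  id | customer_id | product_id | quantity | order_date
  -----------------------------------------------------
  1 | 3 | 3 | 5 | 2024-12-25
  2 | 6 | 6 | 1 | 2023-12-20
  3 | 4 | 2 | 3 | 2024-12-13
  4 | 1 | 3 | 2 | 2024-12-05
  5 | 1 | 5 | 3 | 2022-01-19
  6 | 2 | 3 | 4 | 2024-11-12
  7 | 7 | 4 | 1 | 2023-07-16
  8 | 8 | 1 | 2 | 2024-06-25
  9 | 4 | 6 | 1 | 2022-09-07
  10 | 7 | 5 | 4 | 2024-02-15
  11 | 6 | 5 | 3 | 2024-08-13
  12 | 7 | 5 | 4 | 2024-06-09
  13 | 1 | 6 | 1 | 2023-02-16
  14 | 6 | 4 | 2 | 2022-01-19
SELECT c.id, p.name AS product, c.order_date FROM orders c JOIN products p ON c.product_id = p.id

Execution result:
id | product | order_date
1 | Keyboard | 2024-12-25
2 | Headphones | 2023-12-20
3 | Mouse | 2024-12-13
4 | Keyboard | 2024-12-05
5 | Charger | 2022-01-19
6 | Keyboard | 2024-11-12
7 | Microphone | 2023-07-16
8 | Printer | 2024-06-25
9 | Headphones | 2022-09-07
10 | Charger | 2024-02-15
11 | Charger | 2024-08-13
12 | Charger | 2024-06-09
13 | Headphones | 2023-02-16
14 | Microphone | 2022-01-19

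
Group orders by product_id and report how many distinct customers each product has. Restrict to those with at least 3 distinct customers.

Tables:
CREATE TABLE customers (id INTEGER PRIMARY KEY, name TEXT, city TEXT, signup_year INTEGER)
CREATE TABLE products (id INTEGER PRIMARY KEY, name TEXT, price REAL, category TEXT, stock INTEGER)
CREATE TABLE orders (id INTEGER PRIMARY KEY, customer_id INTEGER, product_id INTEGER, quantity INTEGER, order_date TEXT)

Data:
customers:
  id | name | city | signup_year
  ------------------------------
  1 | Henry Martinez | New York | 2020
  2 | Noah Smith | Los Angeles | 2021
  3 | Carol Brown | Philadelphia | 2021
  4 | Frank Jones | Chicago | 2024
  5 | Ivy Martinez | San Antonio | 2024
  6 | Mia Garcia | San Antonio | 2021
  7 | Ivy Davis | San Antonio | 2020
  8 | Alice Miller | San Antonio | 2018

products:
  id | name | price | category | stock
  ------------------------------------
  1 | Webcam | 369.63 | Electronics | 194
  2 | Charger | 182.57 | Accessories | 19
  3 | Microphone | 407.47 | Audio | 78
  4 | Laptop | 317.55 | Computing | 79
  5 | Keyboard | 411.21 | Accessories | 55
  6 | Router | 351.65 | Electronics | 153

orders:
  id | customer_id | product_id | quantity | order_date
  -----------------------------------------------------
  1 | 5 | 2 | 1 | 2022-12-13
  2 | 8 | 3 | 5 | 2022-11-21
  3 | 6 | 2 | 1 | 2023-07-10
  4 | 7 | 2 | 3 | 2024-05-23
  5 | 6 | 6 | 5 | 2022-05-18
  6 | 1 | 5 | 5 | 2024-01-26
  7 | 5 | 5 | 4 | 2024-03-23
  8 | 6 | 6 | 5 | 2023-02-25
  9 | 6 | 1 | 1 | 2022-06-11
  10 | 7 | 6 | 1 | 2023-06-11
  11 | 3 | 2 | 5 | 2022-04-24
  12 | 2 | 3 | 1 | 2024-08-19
SELECT product_id, COUNT(DISTINCT customer_id) AS distinct_customer_count FROM orders GROUP BY product_id HAVING COUNT(DISTINCT customer_id) >= 3

Execution result:
product_id | distinct_customer_count
2 | 4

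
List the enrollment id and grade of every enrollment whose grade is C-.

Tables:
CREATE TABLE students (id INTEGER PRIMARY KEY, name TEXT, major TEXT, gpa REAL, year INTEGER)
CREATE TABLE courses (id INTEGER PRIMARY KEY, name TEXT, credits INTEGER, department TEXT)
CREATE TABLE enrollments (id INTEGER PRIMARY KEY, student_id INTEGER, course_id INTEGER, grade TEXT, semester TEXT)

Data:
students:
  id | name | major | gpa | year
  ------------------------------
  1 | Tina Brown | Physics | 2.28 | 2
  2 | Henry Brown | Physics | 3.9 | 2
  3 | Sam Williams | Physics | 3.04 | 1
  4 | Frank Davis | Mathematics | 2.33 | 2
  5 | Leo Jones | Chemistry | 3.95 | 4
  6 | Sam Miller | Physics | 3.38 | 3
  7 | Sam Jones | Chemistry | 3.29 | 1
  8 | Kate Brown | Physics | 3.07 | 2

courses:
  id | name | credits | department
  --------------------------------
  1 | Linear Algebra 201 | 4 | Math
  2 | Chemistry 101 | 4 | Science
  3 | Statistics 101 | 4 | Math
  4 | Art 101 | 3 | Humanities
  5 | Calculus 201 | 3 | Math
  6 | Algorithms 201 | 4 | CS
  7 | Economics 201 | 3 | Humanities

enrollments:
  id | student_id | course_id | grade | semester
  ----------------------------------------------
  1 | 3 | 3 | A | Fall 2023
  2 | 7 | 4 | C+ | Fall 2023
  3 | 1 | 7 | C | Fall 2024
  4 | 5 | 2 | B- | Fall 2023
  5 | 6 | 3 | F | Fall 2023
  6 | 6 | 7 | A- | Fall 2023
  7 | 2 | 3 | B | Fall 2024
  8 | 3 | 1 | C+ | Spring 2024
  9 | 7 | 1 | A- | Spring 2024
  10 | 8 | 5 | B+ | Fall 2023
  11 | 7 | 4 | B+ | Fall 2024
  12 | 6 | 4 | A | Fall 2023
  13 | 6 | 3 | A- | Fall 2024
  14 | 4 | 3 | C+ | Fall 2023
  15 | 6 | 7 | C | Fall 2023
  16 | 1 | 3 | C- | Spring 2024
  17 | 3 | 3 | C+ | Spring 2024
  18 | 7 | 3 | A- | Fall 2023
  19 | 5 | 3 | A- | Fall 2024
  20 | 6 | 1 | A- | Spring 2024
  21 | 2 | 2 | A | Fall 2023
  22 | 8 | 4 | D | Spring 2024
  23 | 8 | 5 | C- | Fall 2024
SELECT id, grade FROM enrollments WHERE grade = 'C-'

Execution result:
id | grade
16 | C-
23 | C-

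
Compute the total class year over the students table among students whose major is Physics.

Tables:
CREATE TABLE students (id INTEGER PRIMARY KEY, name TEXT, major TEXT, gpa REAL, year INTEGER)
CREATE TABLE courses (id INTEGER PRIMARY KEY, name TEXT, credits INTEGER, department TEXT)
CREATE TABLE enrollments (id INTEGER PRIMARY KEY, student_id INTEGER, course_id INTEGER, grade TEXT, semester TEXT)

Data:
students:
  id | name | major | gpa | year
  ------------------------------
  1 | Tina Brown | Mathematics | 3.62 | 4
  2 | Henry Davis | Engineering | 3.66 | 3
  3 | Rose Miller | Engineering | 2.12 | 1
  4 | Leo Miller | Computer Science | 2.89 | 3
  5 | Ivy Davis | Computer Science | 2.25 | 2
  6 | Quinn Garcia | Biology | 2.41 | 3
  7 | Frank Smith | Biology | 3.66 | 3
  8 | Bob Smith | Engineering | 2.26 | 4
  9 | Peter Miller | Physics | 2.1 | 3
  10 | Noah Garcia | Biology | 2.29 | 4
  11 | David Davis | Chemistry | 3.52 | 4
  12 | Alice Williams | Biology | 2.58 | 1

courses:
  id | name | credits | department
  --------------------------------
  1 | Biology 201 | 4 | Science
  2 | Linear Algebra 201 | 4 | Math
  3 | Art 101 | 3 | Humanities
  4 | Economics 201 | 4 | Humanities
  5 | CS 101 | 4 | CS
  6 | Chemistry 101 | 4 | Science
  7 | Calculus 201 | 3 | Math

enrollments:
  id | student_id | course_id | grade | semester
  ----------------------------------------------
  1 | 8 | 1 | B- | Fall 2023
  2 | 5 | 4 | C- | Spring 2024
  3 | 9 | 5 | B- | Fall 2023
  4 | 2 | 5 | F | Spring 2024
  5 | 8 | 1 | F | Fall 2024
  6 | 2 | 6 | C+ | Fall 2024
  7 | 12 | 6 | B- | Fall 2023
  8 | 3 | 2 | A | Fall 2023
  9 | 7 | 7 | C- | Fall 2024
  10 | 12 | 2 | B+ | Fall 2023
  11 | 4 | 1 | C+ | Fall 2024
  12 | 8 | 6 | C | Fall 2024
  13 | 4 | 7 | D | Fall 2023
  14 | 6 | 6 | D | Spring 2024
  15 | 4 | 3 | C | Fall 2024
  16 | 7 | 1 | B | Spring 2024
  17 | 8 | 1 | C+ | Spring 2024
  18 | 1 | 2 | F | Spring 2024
SELECT SUM(year) FROM students WHERE major = 'Physics'

Execution result:
3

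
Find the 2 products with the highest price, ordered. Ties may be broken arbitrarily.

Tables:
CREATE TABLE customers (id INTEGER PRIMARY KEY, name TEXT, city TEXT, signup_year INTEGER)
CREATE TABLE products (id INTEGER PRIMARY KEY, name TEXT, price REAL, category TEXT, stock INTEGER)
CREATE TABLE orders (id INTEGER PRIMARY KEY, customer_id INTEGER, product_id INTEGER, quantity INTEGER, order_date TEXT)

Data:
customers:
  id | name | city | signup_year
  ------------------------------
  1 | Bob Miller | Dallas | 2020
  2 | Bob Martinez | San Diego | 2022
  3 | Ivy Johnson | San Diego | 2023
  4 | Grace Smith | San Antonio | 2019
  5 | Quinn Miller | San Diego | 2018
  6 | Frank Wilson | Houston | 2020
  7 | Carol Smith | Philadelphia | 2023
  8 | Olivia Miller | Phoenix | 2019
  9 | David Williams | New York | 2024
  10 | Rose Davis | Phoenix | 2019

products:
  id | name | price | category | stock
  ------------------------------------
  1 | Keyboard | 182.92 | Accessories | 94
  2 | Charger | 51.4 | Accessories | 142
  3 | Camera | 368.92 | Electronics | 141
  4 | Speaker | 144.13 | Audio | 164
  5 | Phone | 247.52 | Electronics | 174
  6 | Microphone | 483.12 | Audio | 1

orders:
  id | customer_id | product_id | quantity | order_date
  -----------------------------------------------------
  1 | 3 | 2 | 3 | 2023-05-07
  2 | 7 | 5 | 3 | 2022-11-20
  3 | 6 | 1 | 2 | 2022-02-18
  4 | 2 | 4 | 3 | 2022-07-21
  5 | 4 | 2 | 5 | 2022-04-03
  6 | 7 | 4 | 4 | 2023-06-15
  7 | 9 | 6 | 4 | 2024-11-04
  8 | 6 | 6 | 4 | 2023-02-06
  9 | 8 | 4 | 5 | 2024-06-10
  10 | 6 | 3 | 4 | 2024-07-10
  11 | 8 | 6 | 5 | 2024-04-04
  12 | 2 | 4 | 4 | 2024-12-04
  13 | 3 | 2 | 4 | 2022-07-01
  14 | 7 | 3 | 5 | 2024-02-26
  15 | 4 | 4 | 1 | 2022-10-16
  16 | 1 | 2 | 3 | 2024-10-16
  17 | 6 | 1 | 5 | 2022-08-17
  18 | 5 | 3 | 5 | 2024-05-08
SELECT name, price FROM products ORDER BY price DESC LIMIT 2

Execution result:
name | price
Microphone | 483.12
Camera | 368.92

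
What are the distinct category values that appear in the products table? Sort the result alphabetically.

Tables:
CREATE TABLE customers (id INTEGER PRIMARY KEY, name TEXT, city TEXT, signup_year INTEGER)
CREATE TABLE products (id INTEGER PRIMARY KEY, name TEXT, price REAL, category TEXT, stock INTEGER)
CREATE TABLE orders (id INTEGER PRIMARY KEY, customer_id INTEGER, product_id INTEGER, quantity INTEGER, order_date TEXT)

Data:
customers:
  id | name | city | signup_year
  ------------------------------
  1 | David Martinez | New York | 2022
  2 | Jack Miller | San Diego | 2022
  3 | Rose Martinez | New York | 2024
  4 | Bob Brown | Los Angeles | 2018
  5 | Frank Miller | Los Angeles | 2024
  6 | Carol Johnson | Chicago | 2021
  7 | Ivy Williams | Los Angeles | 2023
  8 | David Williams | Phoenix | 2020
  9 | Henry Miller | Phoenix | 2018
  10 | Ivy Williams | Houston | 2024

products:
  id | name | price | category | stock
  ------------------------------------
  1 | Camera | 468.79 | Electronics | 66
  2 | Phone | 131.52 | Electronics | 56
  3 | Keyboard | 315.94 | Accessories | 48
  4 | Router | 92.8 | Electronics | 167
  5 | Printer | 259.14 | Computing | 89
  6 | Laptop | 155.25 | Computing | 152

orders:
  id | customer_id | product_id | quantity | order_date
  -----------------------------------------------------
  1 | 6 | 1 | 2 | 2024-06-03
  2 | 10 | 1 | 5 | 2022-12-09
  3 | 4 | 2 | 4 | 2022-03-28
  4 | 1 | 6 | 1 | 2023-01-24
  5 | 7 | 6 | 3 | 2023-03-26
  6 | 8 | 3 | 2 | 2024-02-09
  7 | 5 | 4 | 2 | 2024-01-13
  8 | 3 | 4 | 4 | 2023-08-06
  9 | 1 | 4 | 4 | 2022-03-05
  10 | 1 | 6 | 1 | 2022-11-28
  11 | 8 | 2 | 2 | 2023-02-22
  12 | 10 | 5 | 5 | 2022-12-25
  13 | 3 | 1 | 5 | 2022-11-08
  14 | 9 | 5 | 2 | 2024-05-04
SELECT DISTINCT category FROM products ORDER BY category

Execution result:
category
Accessories
Computing
Electronics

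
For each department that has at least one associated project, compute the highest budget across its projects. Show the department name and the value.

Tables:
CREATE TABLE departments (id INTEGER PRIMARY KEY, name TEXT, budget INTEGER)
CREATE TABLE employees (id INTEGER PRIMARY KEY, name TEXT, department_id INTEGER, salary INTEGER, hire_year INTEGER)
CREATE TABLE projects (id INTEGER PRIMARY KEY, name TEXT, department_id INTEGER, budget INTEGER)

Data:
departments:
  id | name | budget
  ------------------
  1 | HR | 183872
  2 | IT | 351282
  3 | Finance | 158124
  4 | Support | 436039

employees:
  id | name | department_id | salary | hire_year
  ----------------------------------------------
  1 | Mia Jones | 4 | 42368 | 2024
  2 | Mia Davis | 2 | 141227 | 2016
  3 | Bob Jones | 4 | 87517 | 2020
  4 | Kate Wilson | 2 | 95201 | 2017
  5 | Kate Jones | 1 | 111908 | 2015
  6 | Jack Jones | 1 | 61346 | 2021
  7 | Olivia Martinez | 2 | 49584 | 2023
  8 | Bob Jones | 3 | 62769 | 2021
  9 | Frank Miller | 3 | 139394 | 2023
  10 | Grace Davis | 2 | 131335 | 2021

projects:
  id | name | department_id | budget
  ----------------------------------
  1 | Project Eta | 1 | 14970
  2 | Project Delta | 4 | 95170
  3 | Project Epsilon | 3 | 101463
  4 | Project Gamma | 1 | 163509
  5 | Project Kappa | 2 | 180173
SELECT p.name, MAX(c.budget) AS max_budget FROM projects c JOIN departments p ON c.department_id = p.id GROUP BY p.id, p.name

Execution result:
name | max_budget
HR | 163509
IT | 180173
Finance | 101463
Support | 95170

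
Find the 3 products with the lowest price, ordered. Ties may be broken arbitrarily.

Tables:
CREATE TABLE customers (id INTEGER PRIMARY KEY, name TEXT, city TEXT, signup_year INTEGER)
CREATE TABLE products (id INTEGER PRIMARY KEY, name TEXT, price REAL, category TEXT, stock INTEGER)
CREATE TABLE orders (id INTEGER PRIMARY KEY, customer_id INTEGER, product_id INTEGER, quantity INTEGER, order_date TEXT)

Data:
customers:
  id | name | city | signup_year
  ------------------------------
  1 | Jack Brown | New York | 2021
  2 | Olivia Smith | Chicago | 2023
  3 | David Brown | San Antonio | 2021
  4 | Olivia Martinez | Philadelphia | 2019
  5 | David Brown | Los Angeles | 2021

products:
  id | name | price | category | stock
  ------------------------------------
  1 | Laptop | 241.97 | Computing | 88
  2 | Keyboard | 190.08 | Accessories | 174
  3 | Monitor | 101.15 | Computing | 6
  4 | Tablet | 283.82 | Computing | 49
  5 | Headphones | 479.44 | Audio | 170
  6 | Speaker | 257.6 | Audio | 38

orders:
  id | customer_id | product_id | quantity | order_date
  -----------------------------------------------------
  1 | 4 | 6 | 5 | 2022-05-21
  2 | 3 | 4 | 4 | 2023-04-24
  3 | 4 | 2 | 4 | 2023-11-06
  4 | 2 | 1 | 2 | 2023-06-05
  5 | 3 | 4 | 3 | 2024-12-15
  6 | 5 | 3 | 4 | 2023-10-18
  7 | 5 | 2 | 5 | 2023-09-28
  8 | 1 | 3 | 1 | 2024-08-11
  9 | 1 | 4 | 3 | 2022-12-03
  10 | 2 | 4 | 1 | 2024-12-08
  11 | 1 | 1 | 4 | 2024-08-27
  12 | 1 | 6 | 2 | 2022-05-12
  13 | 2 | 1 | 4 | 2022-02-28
SELECT name, price FROM products ORDER BY price ASC LIMIT 3

Execution result:
name | price
Monitor | 101.15
Keyboard | 190.08
Laptop | 241.97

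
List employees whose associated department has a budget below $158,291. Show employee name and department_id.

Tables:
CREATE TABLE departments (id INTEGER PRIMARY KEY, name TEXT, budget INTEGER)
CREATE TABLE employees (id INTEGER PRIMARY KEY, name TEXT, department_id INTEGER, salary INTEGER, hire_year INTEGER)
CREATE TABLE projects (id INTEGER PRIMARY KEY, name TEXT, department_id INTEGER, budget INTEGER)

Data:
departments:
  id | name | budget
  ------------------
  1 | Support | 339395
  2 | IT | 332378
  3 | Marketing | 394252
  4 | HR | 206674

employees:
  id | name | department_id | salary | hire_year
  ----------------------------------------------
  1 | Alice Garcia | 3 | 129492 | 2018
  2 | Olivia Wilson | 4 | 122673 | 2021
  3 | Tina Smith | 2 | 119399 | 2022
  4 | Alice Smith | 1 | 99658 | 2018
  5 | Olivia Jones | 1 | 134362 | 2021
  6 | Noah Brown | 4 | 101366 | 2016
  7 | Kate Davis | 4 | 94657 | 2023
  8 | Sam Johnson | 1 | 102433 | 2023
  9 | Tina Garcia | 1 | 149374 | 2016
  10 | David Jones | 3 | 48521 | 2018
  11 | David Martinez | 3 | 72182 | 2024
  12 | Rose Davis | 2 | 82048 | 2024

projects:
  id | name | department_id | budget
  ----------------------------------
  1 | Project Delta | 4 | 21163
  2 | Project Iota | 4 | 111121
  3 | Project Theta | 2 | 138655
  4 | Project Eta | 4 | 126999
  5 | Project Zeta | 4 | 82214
SELECT name, department_id FROM employees WHERE department_id IN (SELECT id FROM departments WHERE budget < 158291)

Execution result:
(no rows)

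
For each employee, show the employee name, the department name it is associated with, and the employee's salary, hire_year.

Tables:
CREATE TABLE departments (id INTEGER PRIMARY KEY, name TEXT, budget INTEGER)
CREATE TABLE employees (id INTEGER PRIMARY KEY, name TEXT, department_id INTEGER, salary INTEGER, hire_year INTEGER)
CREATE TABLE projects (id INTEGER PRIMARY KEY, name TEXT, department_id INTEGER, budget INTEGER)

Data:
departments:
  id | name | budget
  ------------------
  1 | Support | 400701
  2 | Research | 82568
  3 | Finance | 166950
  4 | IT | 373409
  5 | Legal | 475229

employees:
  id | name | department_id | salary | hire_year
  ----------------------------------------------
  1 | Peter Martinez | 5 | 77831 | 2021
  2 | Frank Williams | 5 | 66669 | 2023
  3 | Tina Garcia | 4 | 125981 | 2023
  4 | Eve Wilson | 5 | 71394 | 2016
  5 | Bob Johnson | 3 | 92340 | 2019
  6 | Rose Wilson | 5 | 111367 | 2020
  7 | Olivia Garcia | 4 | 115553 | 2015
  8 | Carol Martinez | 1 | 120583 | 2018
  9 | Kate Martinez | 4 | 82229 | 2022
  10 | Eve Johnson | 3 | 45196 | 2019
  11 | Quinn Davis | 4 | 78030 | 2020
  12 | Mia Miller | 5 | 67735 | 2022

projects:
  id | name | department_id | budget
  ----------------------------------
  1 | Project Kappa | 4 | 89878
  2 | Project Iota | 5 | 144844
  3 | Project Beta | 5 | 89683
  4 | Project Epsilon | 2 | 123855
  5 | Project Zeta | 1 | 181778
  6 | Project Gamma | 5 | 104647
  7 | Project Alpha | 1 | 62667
SELECT c.name, p.name AS department, c.salary, c.hire_year FROM employees c JOIN departments p ON c.department_id = p.id

Execution result:
name | department | salary | hire_year
Peter Martinez | Legal | 77831 | 2021
Frank Williams | Legal | 66669 | 2023
Tina Garcia | IT | 125981 | 2023
Eve Wilson | Legal | 71394 | 2016
Bob Johnson | Finance | 92340 | 2019
Rose Wilson | Legal | 111367 | 2020
Olivia Garcia | IT | 115553 | 2015
Carol Martinez | Support | 120583 | 2018
Kate Martinez | IT | 82229 | 2022
Eve Johnson | Finance | 45196 | 2019
Quinn Davis | IT | 78030 | 2020
Mia Miller | Legal | 67735 | 2022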